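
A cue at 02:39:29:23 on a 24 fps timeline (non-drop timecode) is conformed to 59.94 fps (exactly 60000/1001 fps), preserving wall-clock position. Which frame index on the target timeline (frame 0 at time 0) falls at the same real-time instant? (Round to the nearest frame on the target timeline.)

Source frame index: (2×3600 + 39×60 + 29) × 24 + 23 = 229679.
Real time: 229679 / (24) = 229679/24 s.
Target frame: (229679/24) × (60000/1001) = 574197500/1001 ≈ 573623.876 → 573624.

frame 573624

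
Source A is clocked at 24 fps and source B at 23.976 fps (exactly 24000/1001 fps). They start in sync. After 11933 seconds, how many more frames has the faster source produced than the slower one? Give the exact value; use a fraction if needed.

A emits 24 × 11933 = 286392 frames; B emits 24000/1001 × 11933 = 286392000/1001.
Difference = 286392/1001 frames (≈ 286.1059); B is behind A.

286392/1001 frames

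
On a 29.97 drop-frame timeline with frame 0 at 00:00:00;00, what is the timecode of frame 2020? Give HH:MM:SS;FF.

Ten DF minutes hold 17982 frames, so frame 2020 lies in block 0 (frames 0–17981) with 2020 frames into that block.
The block's first minute is 1800 frames and the rest 1798 each; 2020 frames reaches minute 1, so 0 × 18 + 1 × 2 = 2 labels have been skipped so far.
Adding those back, label number 2020 + 2 = 2022 at 30 labels/s is 67 s + 12 f = 0 h 1 min 7 s frame 12, i.e. 00:01:07;12.

00:01:07;12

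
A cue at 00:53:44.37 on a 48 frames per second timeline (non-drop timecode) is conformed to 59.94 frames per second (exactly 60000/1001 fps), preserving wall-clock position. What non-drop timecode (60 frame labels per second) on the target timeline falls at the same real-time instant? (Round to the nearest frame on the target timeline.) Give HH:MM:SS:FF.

Source frame index: (0×3600 + 53×60 + 44) × 48 + 37 = 154789.
Real time: 154789 / (48) = 154789/48 s.
Target frame: (154789/48) × (60000/1001) = 193486250/1001 ≈ 193292.957 → 193293.
At 60 labels/s: frame 193293 → 00:53:41:33.

00:53:41:33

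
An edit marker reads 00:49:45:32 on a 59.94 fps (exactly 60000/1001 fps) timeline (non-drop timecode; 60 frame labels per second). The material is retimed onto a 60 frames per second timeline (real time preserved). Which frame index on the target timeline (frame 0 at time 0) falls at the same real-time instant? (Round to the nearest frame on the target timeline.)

Source frame index: (0×3600 + 49×60 + 45) × 60 + 32 = 179132.
Real time: 179132 / (60000/1001) = 44827783/15000 s.
Target frame: (44827783/15000) × (60) = 44827783/250 ≈ 179311.132 → 179311.

frame 179311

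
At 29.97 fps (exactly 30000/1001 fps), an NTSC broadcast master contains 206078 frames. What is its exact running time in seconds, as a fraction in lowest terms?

Running time = 206078 ÷ (30000/1001) = 206078 × 1001/30000 = 103142039/15000 s.

103142039/15000 seconds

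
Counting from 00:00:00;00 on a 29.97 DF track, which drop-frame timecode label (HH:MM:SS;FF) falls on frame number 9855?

Each 10-minute DF block holds 10 × 60 × 30 − 9 × 2 = 17982 frames. 9855 ÷ 17982 → 0 full blocks, remainder 9855.
Within the partial block the first minute is 1800 frames and each further minute 1798, so 5 further minute boundaries passed. Total skipped labels = 18 × 0 + 2 × 5 = 10.
Non-drop label index = 9855 + 10 = 9865; at 30 labels/s that is 00:05:28:25, i.e. DF 00:05:28;25.

00:05:28;25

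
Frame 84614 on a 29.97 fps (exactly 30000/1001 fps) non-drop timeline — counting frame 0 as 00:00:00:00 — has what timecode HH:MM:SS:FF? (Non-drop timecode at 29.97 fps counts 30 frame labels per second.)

00:47:00:14

84614 ÷ 30 = 2820 full seconds, remainder 14 frames.
2820 s = 0 h 47 min 0 s.
Timecode: 00:47:00:14.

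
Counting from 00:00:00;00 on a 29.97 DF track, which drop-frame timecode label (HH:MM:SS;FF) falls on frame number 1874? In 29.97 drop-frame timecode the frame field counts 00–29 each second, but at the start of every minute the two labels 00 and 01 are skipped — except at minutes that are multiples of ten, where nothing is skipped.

Ten DF minutes hold 17982 frames, so frame 1874 lies in block 0 (frames 0–17981) with 1874 frames into that block.
The block's first minute is 1800 frames and the rest 1798 each; 1874 frames reaches minute 1, so 0 × 18 + 1 × 2 = 2 labels have been skipped so far.
Adding those back, label number 1874 + 2 = 1876 at 30 labels/s is 62 s + 16 f = 0 h 1 min 2 s frame 16, i.e. 00:01:02;16.

00:01:02;16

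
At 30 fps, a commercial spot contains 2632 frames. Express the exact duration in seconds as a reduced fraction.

Running time = 2632 ÷ (30) = 2632 × 1/30 = 1316/15 s.

1316/15 seconds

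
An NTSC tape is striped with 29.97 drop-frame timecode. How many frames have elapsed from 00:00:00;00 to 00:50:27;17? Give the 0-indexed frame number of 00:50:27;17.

As if non-drop at 30 labels/s: (0 × 3600 + 50 × 60 + 27) × 30 + 17 = 90827.
Minute boundaries passed: 50; those not divisible by 10: 50 − 5 = 45; dropped labels = 2 × 45 = 90.
Actual frame index = 90827 − 90 = 90737.

90737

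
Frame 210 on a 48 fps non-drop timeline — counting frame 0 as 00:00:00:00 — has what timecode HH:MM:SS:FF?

00:00:04:18

210 ÷ 48 = 4 full seconds, remainder 18 frames.
4 s = 0 h 0 min 4 s.
Timecode: 00:00:04:18.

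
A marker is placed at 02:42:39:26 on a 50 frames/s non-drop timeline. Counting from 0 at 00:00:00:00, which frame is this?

Total seconds to the label: (2 × 3600 + 42 × 60 + 39) = 9759.
Frame index = 9759 × 50 + 26 = 487976.

frame 487976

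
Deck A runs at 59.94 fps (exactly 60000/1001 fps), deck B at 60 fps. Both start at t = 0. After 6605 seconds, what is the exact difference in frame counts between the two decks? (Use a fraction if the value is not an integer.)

A emits 60000/1001 × 6605 = 396300000/1001 frames; B emits 60 × 6605 = 396300.
Difference = 396300/1001 frames (≈ 395.9041); B is ahead of A.

396300/1001 frames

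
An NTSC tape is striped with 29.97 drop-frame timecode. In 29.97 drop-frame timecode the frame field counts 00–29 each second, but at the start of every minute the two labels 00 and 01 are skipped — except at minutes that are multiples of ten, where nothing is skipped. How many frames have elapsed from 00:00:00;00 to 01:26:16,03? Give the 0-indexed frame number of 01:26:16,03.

155127

Complete 10-minute blocks: 8, each 17982 frames → 143856.
Remaining 6 whole minutes in the current block: 1800 + 5 × 1798 = 10790 frames.
Within the current minute: 16 × 30 + 3 − 2 = 481 (labels ;00/;01 skipped at this minute). Total = 143856 + 10790 + 481 = 155127.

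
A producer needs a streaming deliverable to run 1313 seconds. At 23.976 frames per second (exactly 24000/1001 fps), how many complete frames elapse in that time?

Frames = 1313 × 24000/1001 = 2424000/77 ≈ 31480.5195.
Complete frames: 31480.

31480 frames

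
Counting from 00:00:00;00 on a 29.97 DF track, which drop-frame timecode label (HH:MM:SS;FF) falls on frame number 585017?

Each 10-minute DF block holds 10 × 60 × 30 − 9 × 2 = 17982 frames. 585017 ÷ 17982 → 32 full blocks, remainder 9593.
Within the partial block the first minute is 1800 frames and each further minute 1798, so 5 further minute boundaries passed. Total skipped labels = 18 × 32 + 2 × 5 = 586.
Non-drop label index = 585017 + 586 = 585603; at 30 labels/s that is 05:25:20:03, i.e. DF 05:25:20;03.

05:25:20;03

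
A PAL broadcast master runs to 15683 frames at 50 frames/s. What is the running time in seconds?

313.66 seconds

Running time = 15683 / (50) = 313.66 s.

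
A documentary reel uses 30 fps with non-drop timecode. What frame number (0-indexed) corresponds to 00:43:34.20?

Total seconds to the label: (0 × 3600 + 43 × 60 + 34) = 2614.
Frame index = 2614 × 30 + 20 = 78440.

frame 78440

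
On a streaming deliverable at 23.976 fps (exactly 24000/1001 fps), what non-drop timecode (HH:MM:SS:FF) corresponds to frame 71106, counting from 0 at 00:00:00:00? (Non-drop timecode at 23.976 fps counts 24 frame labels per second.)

71106 ÷ 24 = 2962 full seconds, remainder 18 frames.
2962 s = 0 h 49 min 22 s.
Timecode: 00:49:22:18.

00:49:22:18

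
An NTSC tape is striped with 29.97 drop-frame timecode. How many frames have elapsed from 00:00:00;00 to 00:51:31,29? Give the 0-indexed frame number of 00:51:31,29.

Complete 10-minute blocks: 5, each 17982 frames → 89910.
Remaining 1 whole minute in the current block: 1800 + 0 × 1798 = 1800 frames.
Within the current minute: 31 × 30 + 29 − 2 = 957 (labels ;00/;01 skipped at this minute). Total = 89910 + 1800 + 957 = 92667.

92667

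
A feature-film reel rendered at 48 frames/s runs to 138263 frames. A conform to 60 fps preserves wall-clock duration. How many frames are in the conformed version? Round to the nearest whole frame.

172829 frames

Frames at target rate = 138263 × (60) / (48) = 691315/4 ≈ 172828.750.
Nearest whole frame: 172829.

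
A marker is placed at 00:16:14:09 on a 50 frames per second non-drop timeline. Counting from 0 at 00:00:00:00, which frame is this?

Total seconds to the label: (0 × 3600 + 16 × 60 + 14) = 974.
Frame index = 974 × 50 + 9 = 48709.

frame 48709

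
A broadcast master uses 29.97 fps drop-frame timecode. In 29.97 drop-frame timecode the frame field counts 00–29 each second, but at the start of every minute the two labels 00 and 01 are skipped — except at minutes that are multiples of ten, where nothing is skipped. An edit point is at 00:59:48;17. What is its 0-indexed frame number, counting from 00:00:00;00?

107549

As if non-drop at 30 labels/s: (0 × 3600 + 59 × 60 + 48) × 30 + 17 = 107657.
Minute boundaries passed: 59; those not divisible by 10: 59 − 5 = 54; dropped labels = 2 × 54 = 108.
Actual frame index = 107657 − 108 = 107549.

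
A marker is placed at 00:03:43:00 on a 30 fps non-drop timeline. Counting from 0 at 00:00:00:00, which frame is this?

6690

Total seconds to the label: (0 × 3600 + 3 × 60 + 43) = 223.
Frame index = 223 × 30 + 0 = 6690.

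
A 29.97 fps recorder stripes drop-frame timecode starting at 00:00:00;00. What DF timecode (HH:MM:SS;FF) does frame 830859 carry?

Ten DF minutes hold 17982 frames, so frame 830859 lies in block 46 (frames 827172–845153) with 3687 frames into that block.
The block's first minute is 1800 frames and the rest 1798 each; 3687 frames reaches minute 2, so 46 × 18 + 2 × 2 = 832 labels have been skipped so far.
Adding those back, label number 830859 + 832 = 831691 at 30 labels/s is 27723 s + 1 f = 7 h 42 min 3 s frame 1, i.e. 07:42:03;01.

07:42:03;01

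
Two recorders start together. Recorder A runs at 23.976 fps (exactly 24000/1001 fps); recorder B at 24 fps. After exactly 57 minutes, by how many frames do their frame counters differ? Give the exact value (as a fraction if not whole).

82080/1001 frames

57 min = 3420 s.
A emits 24000/1001 × 3420 = 82080000/1001 frames; B emits 24 × 3420 = 82080.
Difference = 82080/1001 frames (≈ 81.9980); B is ahead of A.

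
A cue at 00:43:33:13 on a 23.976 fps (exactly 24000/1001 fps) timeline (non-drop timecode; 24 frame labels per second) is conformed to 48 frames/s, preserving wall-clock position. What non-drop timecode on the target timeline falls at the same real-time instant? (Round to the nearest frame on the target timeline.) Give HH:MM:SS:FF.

Source frame index: (0×3600 + 43×60 + 33) × 24 + 13 = 62725.
Real time: 62725 / (24000/1001) = 2511509/960 s.
Target frame: (2511509/960) × (48) = 2511509/20 ≈ 125575.450 → 125575.
At 48 labels/s: frame 125575 → 00:43:36:07.

00:43:36:07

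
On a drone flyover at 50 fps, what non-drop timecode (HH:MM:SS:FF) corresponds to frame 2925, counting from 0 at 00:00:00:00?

2925 ÷ 50 = 58 full seconds, remainder 25 frames.
58 s = 0 h 0 min 58 s.
Timecode: 00:00:58:25.

00:00:58:25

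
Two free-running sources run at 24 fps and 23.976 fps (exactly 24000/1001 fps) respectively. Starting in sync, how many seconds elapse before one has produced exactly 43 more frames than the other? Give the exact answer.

The gap grows by |24000/1001 − 24| = 24/1001 frames per second.
Time for a 43-frame gap: 43 ÷ (24/1001) = 43043/24 s.

43043/24 seconds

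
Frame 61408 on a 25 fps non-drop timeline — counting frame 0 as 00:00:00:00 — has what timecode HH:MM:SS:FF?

00:40:56:08

61408 ÷ 25 = 2456 full seconds, remainder 8 frames.
2456 s = 0 h 40 min 56 s.
Timecode: 00:40:56:08.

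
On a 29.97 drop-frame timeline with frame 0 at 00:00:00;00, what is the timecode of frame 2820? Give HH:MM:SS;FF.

Ten DF minutes hold 17982 frames, so frame 2820 lies in block 0 (frames 0–17981) with 2820 frames into that block.
The block's first minute is 1800 frames and the rest 1798 each; 2820 frames reaches minute 1, so 0 × 18 + 1 × 2 = 2 labels have been skipped so far.
Adding those back, label number 2820 + 2 = 2822 at 30 labels/s is 94 s + 2 f = 0 h 1 min 34 s frame 2, i.e. 00:01:34;02.

00:01:34;02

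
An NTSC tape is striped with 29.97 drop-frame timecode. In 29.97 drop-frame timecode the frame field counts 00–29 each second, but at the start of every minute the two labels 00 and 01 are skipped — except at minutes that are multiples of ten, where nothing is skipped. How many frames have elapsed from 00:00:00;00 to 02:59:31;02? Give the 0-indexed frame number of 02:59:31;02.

322808

As if non-drop at 30 labels/s: (2 × 3600 + 59 × 60 + 31) × 30 + 2 = 323132.
Minute boundaries passed: 179; those not divisible by 10: 179 − 17 = 162; dropped labels = 2 × 162 = 324.
Actual frame index = 323132 − 324 = 322808.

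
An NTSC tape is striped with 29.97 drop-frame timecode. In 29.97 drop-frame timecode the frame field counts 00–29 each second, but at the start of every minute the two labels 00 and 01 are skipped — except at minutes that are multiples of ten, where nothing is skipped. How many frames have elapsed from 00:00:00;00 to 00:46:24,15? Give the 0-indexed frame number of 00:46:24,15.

83451

As if non-drop at 30 labels/s: (0 × 3600 + 46 × 60 + 24) × 30 + 15 = 83535.
Minute boundaries passed: 46; those not divisible by 10: 46 − 4 = 42; dropped labels = 2 × 42 = 84.
Actual frame index = 83535 − 84 = 83451.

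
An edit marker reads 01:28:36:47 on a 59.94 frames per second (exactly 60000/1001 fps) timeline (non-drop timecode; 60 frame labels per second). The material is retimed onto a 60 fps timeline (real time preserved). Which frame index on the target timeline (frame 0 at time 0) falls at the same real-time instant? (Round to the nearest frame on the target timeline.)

Source frame index: (1×3600 + 28×60 + 36) × 60 + 47 = 319007.
Real time: 319007 / (60000/1001) = 319326007/60000 s.
Target frame: (319326007/60000) × (60) = 319326007/1000 ≈ 319326.007 → 319326.

frame 319326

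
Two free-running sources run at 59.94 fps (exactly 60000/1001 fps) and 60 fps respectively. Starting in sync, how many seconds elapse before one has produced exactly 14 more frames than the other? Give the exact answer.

7007/30 seconds

The gap grows by |60 − 60000/1001| = 60/1001 frames per second.
Time for a 14-frame gap: 14 ÷ (60/1001) = 7007/30 s.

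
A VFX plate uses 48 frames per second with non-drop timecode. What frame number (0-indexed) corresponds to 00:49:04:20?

frame 141332

Total seconds to the label: (0 × 3600 + 49 × 60 + 4) = 2944.
Frame index = 2944 × 48 + 20 = 141332.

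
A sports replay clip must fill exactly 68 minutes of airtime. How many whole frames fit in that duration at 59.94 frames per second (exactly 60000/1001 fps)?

68 min = 4080 s.
Frames = 4080 × 60000/1001 = 244800000/1001 ≈ 244555.4446.
Complete frames: 244555.

244555 frames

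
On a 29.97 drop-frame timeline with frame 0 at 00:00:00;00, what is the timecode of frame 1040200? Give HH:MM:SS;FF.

09:38:28;02

Ten DF minutes hold 17982 frames, so frame 1040200 lies in block 57 (frames 1024974–1042955) with 15226 frames into that block.
The block's first minute is 1800 frames and the rest 1798 each; 15226 frames reaches minute 8, so 57 × 18 + 8 × 2 = 1042 labels have been skipped so far.
Adding those back, label number 1040200 + 1042 = 1041242 at 30 labels/s is 34708 s + 2 f = 9 h 38 min 28 s frame 2, i.e. 09:38:28;02.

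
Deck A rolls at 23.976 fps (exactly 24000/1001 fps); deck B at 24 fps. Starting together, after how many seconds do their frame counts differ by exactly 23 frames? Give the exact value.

23023/24 seconds

The gap grows by |24 − 24000/1001| = 24/1001 frames per second.
Time for a 23-frame gap: 23 ÷ (24/1001) = 23023/24 s.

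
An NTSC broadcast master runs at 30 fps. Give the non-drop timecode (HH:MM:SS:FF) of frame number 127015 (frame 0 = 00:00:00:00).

01:10:33:25

127015 ÷ 30 = 4233 full seconds, remainder 25 frames.
4233 s = 1 h 10 min 33 s.
Timecode: 01:10:33:25.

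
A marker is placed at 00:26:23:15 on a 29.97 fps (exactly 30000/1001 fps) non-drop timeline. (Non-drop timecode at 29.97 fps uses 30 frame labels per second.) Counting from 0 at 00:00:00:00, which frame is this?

frame 47505

Total seconds to the label: (0 × 3600 + 26 × 60 + 23) = 1583.
Frame index = 1583 × 30 + 15 = 47505.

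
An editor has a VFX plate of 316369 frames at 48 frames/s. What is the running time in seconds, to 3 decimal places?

6591.021 seconds

Running time = 316369 × 1/48 = 316369/48 s ≈ 6591.021 s.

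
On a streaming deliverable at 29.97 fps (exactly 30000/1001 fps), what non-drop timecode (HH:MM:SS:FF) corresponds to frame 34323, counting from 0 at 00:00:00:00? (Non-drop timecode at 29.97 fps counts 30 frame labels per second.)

00:19:04:03

34323 ÷ 30 = 1144 full seconds, remainder 3 frames.
1144 s = 0 h 19 min 4 s.
Timecode: 00:19:04:03.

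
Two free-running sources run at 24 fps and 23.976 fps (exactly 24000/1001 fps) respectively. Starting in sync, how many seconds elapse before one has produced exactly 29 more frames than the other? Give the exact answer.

29029/24 seconds

The gap grows by |24000/1001 − 24| = 24/1001 frames per second.
Time for a 29-frame gap: 29 ÷ (24/1001) = 29029/24 s.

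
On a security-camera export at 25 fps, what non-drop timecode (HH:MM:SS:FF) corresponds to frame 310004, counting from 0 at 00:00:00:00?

310004 ÷ 25 = 12400 full seconds, remainder 4 frames.
12400 s = 3 h 26 min 40 s.
Timecode: 03:26:40:04.

03:26:40:04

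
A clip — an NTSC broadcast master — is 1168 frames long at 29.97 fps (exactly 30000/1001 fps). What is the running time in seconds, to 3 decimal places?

Running time = 1168 × 1001/30000 = 73073/1875 s ≈ 38.972 s.

38.972 seconds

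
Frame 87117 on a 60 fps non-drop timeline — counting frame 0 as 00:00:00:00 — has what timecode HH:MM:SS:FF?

00:24:11:57

87117 ÷ 60 = 1451 full seconds, remainder 57 frames.
1451 s = 0 h 24 min 11 s.
Timecode: 00:24:11:57.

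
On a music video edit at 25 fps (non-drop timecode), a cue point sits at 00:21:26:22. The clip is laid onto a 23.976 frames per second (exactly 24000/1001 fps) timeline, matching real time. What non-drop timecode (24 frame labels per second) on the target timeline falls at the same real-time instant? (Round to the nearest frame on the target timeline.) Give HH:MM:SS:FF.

Source frame index: (0×3600 + 21×60 + 26) × 25 + 22 = 32172.
Real time: 32172 / (25) = 32172/25 s.
Target frame: (32172/25) × (24000/1001) = 4412160/143 ≈ 30854.266 → 30854.
At 24 labels/s: frame 30854 → 00:21:25:14.

00:21:25:14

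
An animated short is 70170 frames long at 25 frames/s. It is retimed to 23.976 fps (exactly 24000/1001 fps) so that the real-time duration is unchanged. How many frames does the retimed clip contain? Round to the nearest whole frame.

Frames at target rate = 70170 × (24000/1001) / (25) = 67363200/1001 ≈ 67295.904.
Nearest whole frame: 67296.

67296 frames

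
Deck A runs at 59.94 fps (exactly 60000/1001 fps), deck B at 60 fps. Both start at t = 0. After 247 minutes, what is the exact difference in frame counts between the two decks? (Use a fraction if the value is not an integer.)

68400/77 frames

247 min = 14820 s.
A emits 60000/1001 × 14820 = 68400000/77 frames; B emits 60 × 14820 = 889200.
Difference = 68400/77 frames (≈ 888.3117); B is ahead of A.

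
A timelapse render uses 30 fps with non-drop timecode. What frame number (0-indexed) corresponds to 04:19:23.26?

Total seconds to the label: (4 × 3600 + 19 × 60 + 23) = 15563.
Frame index = 15563 × 30 + 26 = 466916.

frame 466916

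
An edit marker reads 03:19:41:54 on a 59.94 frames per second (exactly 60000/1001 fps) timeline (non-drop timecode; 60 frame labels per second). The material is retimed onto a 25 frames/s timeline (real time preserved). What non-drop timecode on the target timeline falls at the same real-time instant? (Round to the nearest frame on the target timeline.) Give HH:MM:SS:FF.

Source frame index: (3×3600 + 19×60 + 41) × 60 + 54 = 718914.
Real time: 718914 / (60000/1001) = 119938819/10000 s.
Target frame: (119938819/10000) × (25) = 119938819/400 ≈ 299847.047 → 299847.
At 25 labels/s: frame 299847 → 03:19:53:22.

03:19:53:22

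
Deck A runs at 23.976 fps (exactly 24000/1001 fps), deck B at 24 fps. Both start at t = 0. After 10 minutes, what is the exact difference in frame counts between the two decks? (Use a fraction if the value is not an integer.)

10 min = 600 s.
A emits 24000/1001 × 600 = 14400000/1001 frames; B emits 24 × 600 = 14400.
Difference = 14400/1001 frames (≈ 14.3856); B is ahead of A.

14400/1001 frames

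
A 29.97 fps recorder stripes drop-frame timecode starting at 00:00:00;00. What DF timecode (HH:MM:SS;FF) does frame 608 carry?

00:00:20;08

Each 10-minute DF block holds 10 × 60 × 30 − 9 × 2 = 17982 frames. 608 ÷ 17982 → 0 full blocks, remainder 608.
Within the partial block the first minute is 1800 frames and each further minute 1798, so 0 further minute boundaries passed. Total skipped labels = 18 × 0 + 2 × 0 = 0.
Non-drop label index = 608 + 0 = 608; at 30 labels/s that is 00:00:20:08, i.e. DF 00:00:20;08.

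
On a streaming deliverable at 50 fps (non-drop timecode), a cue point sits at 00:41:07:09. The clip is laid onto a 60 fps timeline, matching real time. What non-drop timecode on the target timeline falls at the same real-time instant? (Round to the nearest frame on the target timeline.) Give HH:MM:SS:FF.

00:41:07:11

Source frame index: (0×3600 + 41×60 + 7) × 50 + 9 = 123359.
Real time: 123359 / (50) = 123359/50 s.
Target frame: (123359/50) × (60) = 740154/5 ≈ 148030.800 → 148031.
At 60 labels/s: frame 148031 → 00:41:07:11.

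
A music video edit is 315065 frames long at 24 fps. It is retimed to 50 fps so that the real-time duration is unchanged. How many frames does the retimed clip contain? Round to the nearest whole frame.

656385 frames

Frames at target rate = 315065 × (50) / (24) = 7876625/12 ≈ 656385.417.
Nearest whole frame: 656385.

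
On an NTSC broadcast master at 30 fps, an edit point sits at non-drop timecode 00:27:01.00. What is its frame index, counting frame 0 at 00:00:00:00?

Total seconds to the label: (0 × 3600 + 27 × 60 + 1) = 1621.
Frame index = 1621 × 30 + 0 = 48630.

frame 48630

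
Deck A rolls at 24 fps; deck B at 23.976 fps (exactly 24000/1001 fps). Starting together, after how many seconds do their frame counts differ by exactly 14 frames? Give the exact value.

7007/12 seconds

The gap grows by |24000/1001 − 24| = 24/1001 frames per second.
Time for a 14-frame gap: 14 ÷ (24/1001) = 7007/12 s.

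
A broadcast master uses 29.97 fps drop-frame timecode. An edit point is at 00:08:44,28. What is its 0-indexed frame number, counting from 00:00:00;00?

Complete 10-minute blocks: 0, each 17982 frames → 0.
Remaining 8 whole minutes in the current block: 1800 + 7 × 1798 = 14386 frames.
Within the current minute: 44 × 30 + 28 − 2 = 1346 (labels ;00/;01 skipped at this minute). Total = 0 + 14386 + 1346 = 15732.

15732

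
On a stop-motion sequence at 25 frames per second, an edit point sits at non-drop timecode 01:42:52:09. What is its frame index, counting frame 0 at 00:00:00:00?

Total seconds to the label: (1 × 3600 + 42 × 60 + 52) = 6172.
Frame index = 6172 × 25 + 9 = 154309.

154309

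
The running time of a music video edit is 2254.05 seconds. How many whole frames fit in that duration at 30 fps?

Frames = 2254.05 × 30 = 135243/2 ≈ 67621.5000.
Complete frames: 67621.

67621 frames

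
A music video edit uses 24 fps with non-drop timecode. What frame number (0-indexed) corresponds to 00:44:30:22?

Total seconds to the label: (0 × 3600 + 44 × 60 + 30) = 2670.
Frame index = 2670 × 24 + 22 = 64102.

frame 64102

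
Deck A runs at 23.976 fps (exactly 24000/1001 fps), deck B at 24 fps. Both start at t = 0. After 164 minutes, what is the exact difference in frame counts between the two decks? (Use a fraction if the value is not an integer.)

236160/1001 frames

164 min = 9840 s.
A emits 24000/1001 × 9840 = 236160000/1001 frames; B emits 24 × 9840 = 236160.
Difference = 236160/1001 frames (≈ 235.9241); B is ahead of A.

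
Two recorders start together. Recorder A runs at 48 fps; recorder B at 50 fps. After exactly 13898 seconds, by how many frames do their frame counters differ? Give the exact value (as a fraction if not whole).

A emits 48 × 13898 = 667104 frames; B emits 50 × 13898 = 694900.
Difference = 27796 frames; B is ahead of A.

27796 frames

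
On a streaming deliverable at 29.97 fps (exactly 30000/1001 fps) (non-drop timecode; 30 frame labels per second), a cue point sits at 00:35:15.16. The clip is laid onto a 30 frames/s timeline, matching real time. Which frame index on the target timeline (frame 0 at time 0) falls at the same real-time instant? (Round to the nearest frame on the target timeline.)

frame 63529

Source frame index: (0×3600 + 35×60 + 15) × 30 + 16 = 63466.
Real time: 63466 / (30000/1001) = 31764733/15000 s.
Target frame: (31764733/15000) × (30) = 31764733/500 ≈ 63529.466 → 63529.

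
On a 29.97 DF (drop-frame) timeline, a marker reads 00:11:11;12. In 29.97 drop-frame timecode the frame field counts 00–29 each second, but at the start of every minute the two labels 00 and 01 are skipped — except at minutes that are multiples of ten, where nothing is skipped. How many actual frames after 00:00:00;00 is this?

As if non-drop at 30 labels/s: (0 × 3600 + 11 × 60 + 11) × 30 + 12 = 20142.
Minute boundaries passed: 11; those not divisible by 10: 11 − 1 = 10; dropped labels = 2 × 10 = 20.
Actual frame index = 20142 − 20 = 20122.

20122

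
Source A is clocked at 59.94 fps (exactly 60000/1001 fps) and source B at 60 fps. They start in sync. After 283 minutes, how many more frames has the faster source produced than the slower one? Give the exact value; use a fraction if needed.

1018800/1001 frames

283 min = 16980 s.
A emits 60000/1001 × 16980 = 1018800000/1001 frames; B emits 60 × 16980 = 1018800.
Difference = 1018800/1001 frames (≈ 1017.7822); B is ahead of A.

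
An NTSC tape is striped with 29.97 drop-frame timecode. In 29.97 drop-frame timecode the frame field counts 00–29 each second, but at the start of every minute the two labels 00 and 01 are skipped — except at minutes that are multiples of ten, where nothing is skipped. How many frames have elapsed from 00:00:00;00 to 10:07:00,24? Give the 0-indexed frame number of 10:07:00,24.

1091530

Complete 10-minute blocks: 60, each 17982 frames → 1078920.
Remaining 7 whole minutes in the current block: 1800 + 6 × 1798 = 12588 frames.
Within the current minute: 0 × 30 + 24 − 2 = 22 (labels ;00/;01 skipped at this minute). Total = 1078920 + 12588 + 22 = 1091530.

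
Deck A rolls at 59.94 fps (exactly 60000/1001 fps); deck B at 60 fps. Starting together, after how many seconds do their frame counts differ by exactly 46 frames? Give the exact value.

23023/30 seconds

The gap grows by |60 − 60000/1001| = 60/1001 frames per second.
Time for a 46-frame gap: 46 ÷ (60/1001) = 23023/30 s.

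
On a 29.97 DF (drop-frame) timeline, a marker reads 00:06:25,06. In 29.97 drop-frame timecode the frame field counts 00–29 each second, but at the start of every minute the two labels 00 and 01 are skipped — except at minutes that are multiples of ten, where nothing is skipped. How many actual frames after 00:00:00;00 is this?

Complete 10-minute blocks: 0, each 17982 frames → 0.
Remaining 6 whole minutes in the current block: 1800 + 5 × 1798 = 10790 frames.
Within the current minute: 25 × 30 + 6 − 2 = 754 (labels ;00/;01 skipped at this minute). Total = 0 + 10790 + 754 = 11544.

11544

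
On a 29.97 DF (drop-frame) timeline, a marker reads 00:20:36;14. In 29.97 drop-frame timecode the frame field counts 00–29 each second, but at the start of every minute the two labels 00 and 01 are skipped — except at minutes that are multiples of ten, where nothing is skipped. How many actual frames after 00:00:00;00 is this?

As if non-drop at 30 labels/s: (0 × 3600 + 20 × 60 + 36) × 30 + 14 = 37094.
Minute boundaries passed: 20; those not divisible by 10: 20 − 2 = 18; dropped labels = 2 × 18 = 36.
Actual frame index = 37094 − 36 = 37058.

37058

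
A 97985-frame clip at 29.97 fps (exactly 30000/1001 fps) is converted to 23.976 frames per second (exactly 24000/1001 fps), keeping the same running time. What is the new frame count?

78388 frames

Target frames = source frames × (target rate / source rate) = 97985 × (24000/1001)/(30000/1001) = 97985 × 4/5 = 78388.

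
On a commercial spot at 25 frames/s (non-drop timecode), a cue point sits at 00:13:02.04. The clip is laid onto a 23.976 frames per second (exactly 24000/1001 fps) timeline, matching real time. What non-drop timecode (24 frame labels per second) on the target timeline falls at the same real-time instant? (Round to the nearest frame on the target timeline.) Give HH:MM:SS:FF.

Source frame index: (0×3600 + 13×60 + 2) × 25 + 4 = 19554.
Real time: 19554 / (25) = 19554/25 s.
Target frame: (19554/25) × (24000/1001) = 18771840/1001 ≈ 18753.087 → 18753.
At 24 labels/s: frame 18753 → 00:13:01:09.

00:13:01:09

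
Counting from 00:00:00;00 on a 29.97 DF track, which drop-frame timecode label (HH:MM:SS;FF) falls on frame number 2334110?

Ten DF minutes hold 17982 frames, so frame 2334110 lies in block 129 (frames 2319678–2337659) with 14432 frames into that block.
The block's first minute is 1800 frames and the rest 1798 each; 14432 frames reaches minute 8, so 129 × 18 + 8 × 2 = 2338 labels have been skipped so far.
Adding those back, label number 2334110 + 2338 = 2336448 at 30 labels/s is 77881 s + 18 f = 21 h 38 min 1 s frame 18, i.e. 21:38:01;18.

21:38:01;18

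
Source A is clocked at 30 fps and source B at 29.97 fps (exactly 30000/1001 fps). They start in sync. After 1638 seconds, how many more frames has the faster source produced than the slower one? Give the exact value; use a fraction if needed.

A emits 30 × 1638 = 49140 frames; B emits 30000/1001 × 1638 = 540000/11.
Difference = 540/11 frames (≈ 49.0909); B is behind A.

540/11 frames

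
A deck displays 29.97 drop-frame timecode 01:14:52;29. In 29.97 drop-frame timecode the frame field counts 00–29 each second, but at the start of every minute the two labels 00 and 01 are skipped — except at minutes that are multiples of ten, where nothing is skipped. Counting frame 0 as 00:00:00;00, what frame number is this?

134655

Complete 10-minute blocks: 7, each 17982 frames → 125874.
Remaining 4 whole minutes in the current block: 1800 + 3 × 1798 = 7194 frames.
Within the current minute: 52 × 30 + 29 − 2 = 1587 (labels ;00/;01 skipped at this minute). Total = 125874 + 7194 + 1587 = 134655.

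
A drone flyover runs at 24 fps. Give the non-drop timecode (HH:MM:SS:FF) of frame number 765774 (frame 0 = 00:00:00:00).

765774 ÷ 24 = 31907 full seconds, remainder 6 frames.
31907 s = 8 h 51 min 47 s.
Timecode: 08:51:47:06.

08:51:47:06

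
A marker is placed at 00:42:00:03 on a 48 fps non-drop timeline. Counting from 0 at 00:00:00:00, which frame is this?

Total seconds to the label: (0 × 3600 + 42 × 60 + 0) = 2520.
Frame index = 2520 × 48 + 3 = 120963.

120963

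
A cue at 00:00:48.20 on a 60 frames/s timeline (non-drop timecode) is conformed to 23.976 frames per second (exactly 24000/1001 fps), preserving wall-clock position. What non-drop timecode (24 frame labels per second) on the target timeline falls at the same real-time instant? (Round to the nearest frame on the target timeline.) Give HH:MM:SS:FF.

00:00:48:07

Source frame index: (0×3600 + 0×60 + 48) × 60 + 20 = 2900.
Real time: 2900 / (60) = 145/3 s.
Target frame: (145/3) × (24000/1001) = 1160000/1001 ≈ 1158.841 → 1159.
At 24 labels/s: frame 1159 → 00:00:48:07.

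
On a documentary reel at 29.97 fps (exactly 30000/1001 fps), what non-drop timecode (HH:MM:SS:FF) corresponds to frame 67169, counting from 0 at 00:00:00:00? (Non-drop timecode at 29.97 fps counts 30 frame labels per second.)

67169 ÷ 30 = 2238 full seconds, remainder 29 frames.
2238 s = 0 h 37 min 18 s.
Timecode: 00:37:18:29.

00:37:18:29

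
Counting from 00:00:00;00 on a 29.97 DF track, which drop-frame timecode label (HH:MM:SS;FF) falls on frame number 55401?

00:30:48;15

Each 10-minute DF block holds 10 × 60 × 30 − 9 × 2 = 17982 frames. 55401 ÷ 17982 → 3 full blocks, remainder 1455.
Within the partial block the first minute is 1800 frames and each further minute 1798, so 0 further minute boundaries passed. Total skipped labels = 18 × 3 + 2 × 0 = 54.
Non-drop label index = 55401 + 54 = 55455; at 30 labels/s that is 00:30:48:15, i.e. DF 00:30:48;15.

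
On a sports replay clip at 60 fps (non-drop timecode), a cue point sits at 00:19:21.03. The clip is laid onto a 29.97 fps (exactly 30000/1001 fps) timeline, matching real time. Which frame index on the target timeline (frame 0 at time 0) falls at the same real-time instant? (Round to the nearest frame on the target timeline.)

Source frame index: (0×3600 + 19×60 + 21) × 60 + 3 = 69663.
Real time: 69663 / (60) = 23221/20 s.
Target frame: (23221/20) × (30000/1001) = 3166500/91 ≈ 34796.703 → 34797.

frame 34797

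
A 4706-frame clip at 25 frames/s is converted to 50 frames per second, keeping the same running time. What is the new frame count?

9412 frames

Target frames = source frames × (target rate / source rate) = 4706 × (50)/(25) = 4706 × 2 = 9412.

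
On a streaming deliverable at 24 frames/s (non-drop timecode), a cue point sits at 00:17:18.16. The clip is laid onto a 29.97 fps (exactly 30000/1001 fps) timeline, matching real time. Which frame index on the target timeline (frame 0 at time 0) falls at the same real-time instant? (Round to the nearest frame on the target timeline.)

Source frame index: (0×3600 + 17×60 + 18) × 24 + 16 = 24928.
Real time: 24928 / (24) = 3116/3 s.
Target frame: (3116/3) × (30000/1001) = 31160000/1001 ≈ 31128.871 → 31129.

frame 31129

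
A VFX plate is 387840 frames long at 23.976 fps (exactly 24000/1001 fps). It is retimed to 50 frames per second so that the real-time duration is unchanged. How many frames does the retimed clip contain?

Target frames = source frames × (target rate / source rate) = 387840 × (50)/(24000/1001) = 387840 × 1001/480 = 808808.

808808 frames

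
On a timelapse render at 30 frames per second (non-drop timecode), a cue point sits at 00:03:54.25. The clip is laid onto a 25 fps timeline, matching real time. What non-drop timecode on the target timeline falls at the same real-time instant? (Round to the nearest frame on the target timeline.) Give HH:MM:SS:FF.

Source frame index: (0×3600 + 3×60 + 54) × 30 + 25 = 7045.
Real time: 7045 / (30) = 1409/6 s.
Target frame: (1409/6) × (25) = 35225/6 ≈ 5870.833 → 5871.
At 25 labels/s: frame 5871 → 00:03:54:21.

00:03:54:21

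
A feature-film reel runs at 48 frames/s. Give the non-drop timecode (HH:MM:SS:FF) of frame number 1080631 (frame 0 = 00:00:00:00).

1080631 ÷ 48 = 22513 full seconds, remainder 7 frames.
22513 s = 6 h 15 min 13 s.
Timecode: 06:15:13:07.

06:15:13:07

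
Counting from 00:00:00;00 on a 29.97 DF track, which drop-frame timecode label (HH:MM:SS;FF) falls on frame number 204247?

Each 10-minute DF block holds 10 × 60 × 30 − 9 × 2 = 17982 frames. 204247 ÷ 17982 → 11 full blocks, remainder 6445.
Within the partial block the first minute is 1800 frames and each further minute 1798, so 3 further minute boundaries passed. Total skipped labels = 18 × 11 + 2 × 3 = 204.
Non-drop label index = 204247 + 204 = 204451; at 30 labels/s that is 01:53:35:01, i.e. DF 01:53:35;01.

01:53:35;01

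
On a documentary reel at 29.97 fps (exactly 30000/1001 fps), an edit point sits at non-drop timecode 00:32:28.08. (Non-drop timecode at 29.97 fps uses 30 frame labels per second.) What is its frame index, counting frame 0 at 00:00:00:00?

58448

Total seconds to the label: (0 × 3600 + 32 × 60 + 28) = 1948.
Frame index = 1948 × 30 + 8 = 58448.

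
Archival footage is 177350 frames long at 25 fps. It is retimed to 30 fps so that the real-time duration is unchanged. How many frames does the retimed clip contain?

Target frames = source frames × (target rate / source rate) = 177350 × (30)/(25) = 177350 × 6/5 = 212820.

212820 frames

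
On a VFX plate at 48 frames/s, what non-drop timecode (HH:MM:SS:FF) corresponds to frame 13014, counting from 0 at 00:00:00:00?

00:04:31:06

13014 ÷ 48 = 271 full seconds, remainder 6 frames.
271 s = 0 h 4 min 31 s.
Timecode: 00:04:31:06.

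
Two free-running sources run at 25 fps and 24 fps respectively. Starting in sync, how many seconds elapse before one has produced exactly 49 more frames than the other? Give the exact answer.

49 seconds

The gap grows by |24 − 25| = 1 frame per second.
Time for a 49-frame gap: 49 ÷ (1) = 49 s.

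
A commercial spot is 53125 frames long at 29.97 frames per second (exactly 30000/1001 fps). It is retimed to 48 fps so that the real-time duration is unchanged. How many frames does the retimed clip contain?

Target frames = source frames × (target rate / source rate) = 53125 × (48)/(30000/1001) = 53125 × 1001/625 = 85085.

85085 frames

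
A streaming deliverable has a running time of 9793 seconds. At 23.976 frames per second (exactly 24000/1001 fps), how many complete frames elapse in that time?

234797 frames

Frames = 9793 × 24000/1001 = 33576000/143 ≈ 234797.2028.
Complete frames: 234797.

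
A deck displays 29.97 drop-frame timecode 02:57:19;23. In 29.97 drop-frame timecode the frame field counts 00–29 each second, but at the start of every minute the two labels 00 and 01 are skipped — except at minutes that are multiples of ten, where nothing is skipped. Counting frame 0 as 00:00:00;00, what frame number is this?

Complete 10-minute blocks: 17, each 17982 frames → 305694.
Remaining 7 whole minutes in the current block: 1800 + 6 × 1798 = 12588 frames.
Within the current minute: 19 × 30 + 23 − 2 = 591 (labels ;00/;01 skipped at this minute). Total = 305694 + 12588 + 591 = 318873.

318873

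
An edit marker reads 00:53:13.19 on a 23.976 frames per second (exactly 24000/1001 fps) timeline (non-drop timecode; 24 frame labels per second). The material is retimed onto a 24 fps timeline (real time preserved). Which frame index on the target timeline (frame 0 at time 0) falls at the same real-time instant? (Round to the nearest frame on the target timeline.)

Source frame index: (0×3600 + 53×60 + 13) × 24 + 19 = 76651.
Real time: 76651 / (24000/1001) = 76727651/24000 s.
Target frame: (76727651/24000) × (24) = 76727651/1000 ≈ 76727.651 → 76728.

frame 76728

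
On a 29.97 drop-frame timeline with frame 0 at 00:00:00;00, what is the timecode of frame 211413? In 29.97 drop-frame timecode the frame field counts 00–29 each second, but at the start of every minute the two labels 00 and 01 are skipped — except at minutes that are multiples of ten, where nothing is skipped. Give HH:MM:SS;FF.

01:57:34;05

Each 10-minute DF block holds 10 × 60 × 30 − 9 × 2 = 17982 frames. 211413 ÷ 17982 → 11 full blocks, remainder 13611.
Within the partial block the first minute is 1800 frames and each further minute 1798, so 7 further minute boundaries passed. Total skipped labels = 18 × 11 + 2 × 7 = 212.
Non-drop label index = 211413 + 212 = 211625; at 30 labels/s that is 01:57:34:05, i.e. DF 01:57:34;05.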